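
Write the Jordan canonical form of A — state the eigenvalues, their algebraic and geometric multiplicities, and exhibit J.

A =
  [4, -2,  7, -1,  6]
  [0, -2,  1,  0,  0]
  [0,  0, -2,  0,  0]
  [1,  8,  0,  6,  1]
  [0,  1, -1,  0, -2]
J_3(-2) ⊕ J_2(5)

The characteristic polynomial is
  det(x·I − A) = x^5 - 4*x^4 - 23*x^3 + 38*x^2 + 220*x + 200 = (x - 5)^2*(x + 2)^3

Eigenvalues and multiplicities (the geometric multiplicity of λ is n − rank(A − λI), which equals the number of Jordan blocks for λ):
  λ = -2: algebraic multiplicity = 3, geometric multiplicity = 1
  λ = 5: algebraic multiplicity = 2, geometric multiplicity = 1

Determining the block sizes for each eigenvalue:
  λ = -2: one block (gm = 1), so the single block has size am = 3 → block sizes [3]
  λ = 5: one block (gm = 1), so the single block has size am = 2 → block sizes [2]

Assembling the blocks gives a Jordan form
J =
  [-2,  1,  0, 0, 0]
  [ 0, -2,  1, 0, 0]
  [ 0,  0, -2, 0, 0]
  [ 0,  0,  0, 5, 1]
  [ 0,  0,  0, 0, 5]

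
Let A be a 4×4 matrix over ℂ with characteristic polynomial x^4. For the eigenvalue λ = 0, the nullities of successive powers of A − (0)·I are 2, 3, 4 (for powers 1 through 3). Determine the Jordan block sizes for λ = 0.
Block sizes for λ = 0: [3, 1]

From the dimensions of kernels of powers, the number of Jordan blocks of size at least j is d_j − d_{j−1} where d_j = dim ker(N^j) (with d_0 = 0). Computing the differences gives [2, 1, 1].
The number of blocks of size exactly k is (#blocks of size ≥ k) − (#blocks of size ≥ k + 1), so the partition is: 1 block(s) of size 1, 1 block(s) of size 3.
In nonincreasing order the block sizes are [3, 1].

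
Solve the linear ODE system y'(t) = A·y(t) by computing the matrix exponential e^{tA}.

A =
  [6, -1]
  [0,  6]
e^{tA} =
  [exp(6*t), -t*exp(6*t)]
  [0, exp(6*t)]

Strategy: write A = P · J · P⁻¹ where J is a Jordan canonical form, so e^{tA} = P · e^{tJ} · P⁻¹, and e^{tJ} can be computed block-by-block.

A has Jordan form
J =
  [6, 1]
  [0, 6]
(up to reordering of blocks).

Per-block formulas:
  For a 2×2 Jordan block J_2(6): exp(t · J_2(6)) = e^(6t)·(I + t·N), where N is the 2×2 nilpotent shift.

After assembling e^{tJ} and conjugating by P, we get:

e^{tA} =
  [exp(6*t), -t*exp(6*t)]
  [0, exp(6*t)]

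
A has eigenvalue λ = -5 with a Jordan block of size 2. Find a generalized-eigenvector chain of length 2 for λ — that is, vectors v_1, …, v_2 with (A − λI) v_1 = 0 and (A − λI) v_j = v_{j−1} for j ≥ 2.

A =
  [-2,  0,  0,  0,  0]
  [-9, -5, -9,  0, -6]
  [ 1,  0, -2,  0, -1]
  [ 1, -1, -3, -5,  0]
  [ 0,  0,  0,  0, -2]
A Jordan chain for λ = -5 of length 2:
v_1 = (0, 0, 0, -1, 0)ᵀ
v_2 = (0, 1, 0, 0, 0)ᵀ

Let N = A − (-5)·I. We want v_2 with N^2 v_2 = 0 but N^1 v_2 ≠ 0; then v_{j-1} := N · v_j for j = 2, …, 2.

Pick v_2 = (0, 1, 0, 0, 0)ᵀ.
Then v_1 = N · v_2 = (0, 0, 0, -1, 0)ᵀ.

Sanity check: (A − (-5)·I) v_1 = (0, 0, 0, 0, 0)ᵀ = 0. ✓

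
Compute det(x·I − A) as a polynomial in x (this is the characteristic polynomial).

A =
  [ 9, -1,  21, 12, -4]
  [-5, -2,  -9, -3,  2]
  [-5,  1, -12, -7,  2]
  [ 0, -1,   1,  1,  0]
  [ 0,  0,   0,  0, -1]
x^5 + 5*x^4 + 10*x^3 + 10*x^2 + 5*x + 1

Expanding det(x·I − A) (e.g. by cofactor expansion or by noting that A is similar to its Jordan form J, which has the same characteristic polynomial as A) gives
  χ_A(x) = x^5 + 5*x^4 + 10*x^3 + 10*x^2 + 5*x + 1
which factors as (x + 1)^5. The eigenvalues (with algebraic multiplicities) are λ = -1 with multiplicity 5.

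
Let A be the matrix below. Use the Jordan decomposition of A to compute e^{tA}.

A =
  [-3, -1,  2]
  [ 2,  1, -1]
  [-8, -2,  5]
e^{tA} =
  [-t^2*exp(t) - 4*t*exp(t) + exp(t), -t*exp(t), t^2*exp(t)/2 + 2*t*exp(t)]
  [2*t*exp(t), exp(t), -t*exp(t)]
  [-2*t^2*exp(t) - 8*t*exp(t), -2*t*exp(t), t^2*exp(t) + 4*t*exp(t) + exp(t)]

Strategy: write A = P · J · P⁻¹ where J is a Jordan canonical form, so e^{tA} = P · e^{tJ} · P⁻¹, and e^{tJ} can be computed block-by-block.

A has Jordan form
J =
  [1, 1, 0]
  [0, 1, 1]
  [0, 0, 1]
(up to reordering of blocks).

Per-block formulas:
  For a 3×3 Jordan block J_3(1): exp(t · J_3(1)) = e^(1t)·(I + t·N + (t^2/2)·N^2), where N is the 3×3 nilpotent shift.

After assembling e^{tJ} and conjugating by P, we get:

e^{tA} =
  [-t^2*exp(t) - 4*t*exp(t) + exp(t), -t*exp(t), t^2*exp(t)/2 + 2*t*exp(t)]
  [2*t*exp(t), exp(t), -t*exp(t)]
  [-2*t^2*exp(t) - 8*t*exp(t), -2*t*exp(t), t^2*exp(t) + 4*t*exp(t) + exp(t)]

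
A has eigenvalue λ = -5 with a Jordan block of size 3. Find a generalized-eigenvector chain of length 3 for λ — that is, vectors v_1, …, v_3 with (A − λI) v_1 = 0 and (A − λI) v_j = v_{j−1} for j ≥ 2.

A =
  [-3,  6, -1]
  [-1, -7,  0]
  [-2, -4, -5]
A Jordan chain for λ = -5 of length 3:
v_1 = (4, -2, -4)ᵀ
v_2 = (6, -2, -4)ᵀ
v_3 = (0, 1, 0)ᵀ

Let N = A − (-5)·I. We want v_3 with N^3 v_3 = 0 but N^2 v_3 ≠ 0; then v_{j-1} := N · v_j for j = 3, …, 2.

Pick v_3 = (0, 1, 0)ᵀ.
Then v_2 = N · v_3 = (6, -2, -4)ᵀ.
Then v_1 = N · v_2 = (4, -2, -4)ᵀ.

Sanity check: (A − (-5)·I) v_1 = (0, 0, 0)ᵀ = 0. ✓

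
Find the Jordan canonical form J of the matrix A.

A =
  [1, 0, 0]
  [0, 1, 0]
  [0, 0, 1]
J_1(1) ⊕ J_1(1) ⊕ J_1(1)

The characteristic polynomial is
  det(x·I − A) = x^3 - 3*x^2 + 3*x - 1 = (x - 1)^3

Eigenvalues and multiplicities (the geometric multiplicity of λ is n − rank(A − λI), which equals the number of Jordan blocks for λ):
  λ = 1: algebraic multiplicity = 3, geometric multiplicity = 3

Determining the block sizes for each eigenvalue:
  λ = 1: gm = am = 3, so every block has size 1 → block sizes [1, 1, 1]

Assembling the blocks gives a Jordan form
J =
  [1, 0, 0]
  [0, 1, 0]
  [0, 0, 1]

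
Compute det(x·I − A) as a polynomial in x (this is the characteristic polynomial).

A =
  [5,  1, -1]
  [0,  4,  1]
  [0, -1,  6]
x^3 - 15*x^2 + 75*x - 125

Expanding det(x·I − A) (e.g. by cofactor expansion or by noting that A is similar to its Jordan form J, which has the same characteristic polynomial as A) gives
  χ_A(x) = x^3 - 15*x^2 + 75*x - 125
which factors as (x - 5)^3. The eigenvalues (with algebraic multiplicities) are λ = 5 with multiplicity 3.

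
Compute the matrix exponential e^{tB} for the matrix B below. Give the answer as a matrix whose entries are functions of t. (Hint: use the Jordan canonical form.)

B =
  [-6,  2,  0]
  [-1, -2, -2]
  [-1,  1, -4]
e^{tB} =
  [t^2*exp(-4*t) - 2*t*exp(-4*t) + exp(-4*t), 2*t*exp(-4*t), -2*t^2*exp(-4*t)]
  [t^2*exp(-4*t) - t*exp(-4*t), 2*t*exp(-4*t) + exp(-4*t), -2*t^2*exp(-4*t) - 2*t*exp(-4*t)]
  [t^2*exp(-4*t)/2 - t*exp(-4*t), t*exp(-4*t), -t^2*exp(-4*t) + exp(-4*t)]

Strategy: write B = P · J · P⁻¹ where J is a Jordan canonical form, so e^{tB} = P · e^{tJ} · P⁻¹, and e^{tJ} can be computed block-by-block.

B has Jordan form
J =
  [-4,  1,  0]
  [ 0, -4,  1]
  [ 0,  0, -4]
(up to reordering of blocks).

Per-block formulas:
  For a 3×3 Jordan block J_3(-4): exp(t · J_3(-4)) = e^(-4t)·(I + t·N + (t^2/2)·N^2), where N is the 3×3 nilpotent shift.

After assembling e^{tJ} and conjugating by P, we get:

e^{tB} =
  [t^2*exp(-4*t) - 2*t*exp(-4*t) + exp(-4*t), 2*t*exp(-4*t), -2*t^2*exp(-4*t)]
  [t^2*exp(-4*t) - t*exp(-4*t), 2*t*exp(-4*t) + exp(-4*t), -2*t^2*exp(-4*t) - 2*t*exp(-4*t)]
  [t^2*exp(-4*t)/2 - t*exp(-4*t), t*exp(-4*t), -t^2*exp(-4*t) + exp(-4*t)]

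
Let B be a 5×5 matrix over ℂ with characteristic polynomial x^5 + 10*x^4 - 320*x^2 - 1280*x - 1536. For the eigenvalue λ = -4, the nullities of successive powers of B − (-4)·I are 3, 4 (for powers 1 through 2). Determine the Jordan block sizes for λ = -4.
Block sizes for λ = -4: [2, 1, 1]

From the dimensions of kernels of powers, the number of Jordan blocks of size at least j is d_j − d_{j−1} where d_j = dim ker(N^j) (with d_0 = 0). Computing the differences gives [3, 1].
The number of blocks of size exactly k is (#blocks of size ≥ k) − (#blocks of size ≥ k + 1), so the partition is: 2 block(s) of size 1, 1 block(s) of size 2.
In nonincreasing order the block sizes are [2, 1, 1].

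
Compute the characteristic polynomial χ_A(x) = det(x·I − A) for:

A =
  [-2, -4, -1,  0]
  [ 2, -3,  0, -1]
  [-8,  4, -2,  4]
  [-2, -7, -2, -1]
x^4 + 8*x^3 + 24*x^2 + 32*x + 16

Expanding det(x·I − A) (e.g. by cofactor expansion or by noting that A is similar to its Jordan form J, which has the same characteristic polynomial as A) gives
  χ_A(x) = x^4 + 8*x^3 + 24*x^2 + 32*x + 16
which factors as (x + 2)^4. The eigenvalues (with algebraic multiplicities) are λ = -2 with multiplicity 4.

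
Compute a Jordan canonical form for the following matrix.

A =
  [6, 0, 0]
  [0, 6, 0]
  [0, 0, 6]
J_1(6) ⊕ J_1(6) ⊕ J_1(6)

The characteristic polynomial is
  det(x·I − A) = x^3 - 18*x^2 + 108*x - 216 = (x - 6)^3

Eigenvalues and multiplicities (the geometric multiplicity of λ is n − rank(A − λI), which equals the number of Jordan blocks for λ):
  λ = 6: algebraic multiplicity = 3, geometric multiplicity = 3

Determining the block sizes for each eigenvalue:
  λ = 6: gm = am = 3, so every block has size 1 → block sizes [1, 1, 1]

Assembling the blocks gives a Jordan form
J =
  [6, 0, 0]
  [0, 6, 0]
  [0, 0, 6]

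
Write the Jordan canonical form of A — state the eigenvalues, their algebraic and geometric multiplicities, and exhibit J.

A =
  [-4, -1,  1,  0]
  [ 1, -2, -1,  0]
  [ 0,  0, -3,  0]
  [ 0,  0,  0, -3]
J_2(-3) ⊕ J_1(-3) ⊕ J_1(-3)

The characteristic polynomial is
  det(x·I − A) = x^4 + 12*x^3 + 54*x^2 + 108*x + 81 = (x + 3)^4

Eigenvalues and multiplicities (the geometric multiplicity of λ is n − rank(A − λI), which equals the number of Jordan blocks for λ):
  λ = -3: algebraic multiplicity = 4, geometric multiplicity = 3

Determining the block sizes for each eigenvalue:
  λ = -3: 3 blocks summing to 4 forces exactly one block of size 2 and the rest size 1 → block sizes [2, 1, 1]

Assembling the blocks gives a Jordan form
J =
  [-3,  1,  0,  0]
  [ 0, -3,  0,  0]
  [ 0,  0, -3,  0]
  [ 0,  0,  0, -3]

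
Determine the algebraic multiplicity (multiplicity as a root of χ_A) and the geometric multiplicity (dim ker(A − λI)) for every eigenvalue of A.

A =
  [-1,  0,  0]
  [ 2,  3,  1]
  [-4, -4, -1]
λ = -1: alg = 1, geom = 1; λ = 1: alg = 2, geom = 1

Step 1 — factor the characteristic polynomial to read off the algebraic multiplicities:
  χ_A(x) = (x - 1)^2*(x + 1)

Step 2 — compute geometric multiplicities via the rank-nullity identity g(λ) = n − rank(A − λI):
  rank(A − (-1)·I) = 2, so dim ker(A − (-1)·I) = n − 2 = 1
  rank(A − (1)·I) = 2, so dim ker(A − (1)·I) = n − 2 = 1

Summary:
  λ = -1: algebraic multiplicity = 1, geometric multiplicity = 1
  λ = 1: algebraic multiplicity = 2, geometric multiplicity = 1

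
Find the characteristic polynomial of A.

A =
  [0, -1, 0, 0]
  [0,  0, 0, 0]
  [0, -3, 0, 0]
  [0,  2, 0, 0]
x^4

Expanding det(x·I − A) (e.g. by cofactor expansion or by noting that A is similar to its Jordan form J, which has the same characteristic polynomial as A) gives
  χ_A(x) = x^4
which factors as x^4. The eigenvalues (with algebraic multiplicities) are λ = 0 with multiplicity 4.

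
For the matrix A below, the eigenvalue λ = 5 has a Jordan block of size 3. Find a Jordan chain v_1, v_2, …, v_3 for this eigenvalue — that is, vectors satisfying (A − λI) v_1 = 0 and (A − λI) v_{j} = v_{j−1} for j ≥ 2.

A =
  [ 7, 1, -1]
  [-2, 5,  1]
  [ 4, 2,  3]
A Jordan chain for λ = 5 of length 3:
v_1 = (-2, 0, -4)ᵀ
v_2 = (2, -2, 4)ᵀ
v_3 = (1, 0, 0)ᵀ

Let N = A − (5)·I. We want v_3 with N^3 v_3 = 0 but N^2 v_3 ≠ 0; then v_{j-1} := N · v_j for j = 3, …, 2.

Pick v_3 = (1, 0, 0)ᵀ.
Then v_2 = N · v_3 = (2, -2, 4)ᵀ.
Then v_1 = N · v_2 = (-2, 0, -4)ᵀ.

Sanity check: (A − (5)·I) v_1 = (0, 0, 0)ᵀ = 0. ✓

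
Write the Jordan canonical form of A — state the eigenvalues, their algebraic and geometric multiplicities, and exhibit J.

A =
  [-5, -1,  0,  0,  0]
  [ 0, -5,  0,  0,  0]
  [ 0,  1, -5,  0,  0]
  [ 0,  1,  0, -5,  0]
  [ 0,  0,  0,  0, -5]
J_2(-5) ⊕ J_1(-5) ⊕ J_1(-5) ⊕ J_1(-5)

The characteristic polynomial is
  det(x·I − A) = x^5 + 25*x^4 + 250*x^3 + 1250*x^2 + 3125*x + 3125 = (x + 5)^5

Eigenvalues and multiplicities (the geometric multiplicity of λ is n − rank(A − λI), which equals the number of Jordan blocks for λ):
  λ = -5: algebraic multiplicity = 5, geometric multiplicity = 4

Determining the block sizes for each eigenvalue:
  λ = -5: 4 blocks summing to 5 forces exactly one block of size 2 and the rest size 1 → block sizes [2, 1, 1, 1]

Assembling the blocks gives a Jordan form
J =
  [-5,  1,  0,  0,  0]
  [ 0, -5,  0,  0,  0]
  [ 0,  0, -5,  0,  0]
  [ 0,  0,  0, -5,  0]
  [ 0,  0,  0,  0, -5]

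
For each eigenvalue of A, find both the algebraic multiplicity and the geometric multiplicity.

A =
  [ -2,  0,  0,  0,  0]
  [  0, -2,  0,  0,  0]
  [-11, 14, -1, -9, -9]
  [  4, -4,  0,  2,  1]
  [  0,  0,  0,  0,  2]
λ = -2: alg = 2, geom = 2; λ = -1: alg = 1, geom = 1; λ = 2: alg = 2, geom = 1

Step 1 — factor the characteristic polynomial to read off the algebraic multiplicities:
  χ_A(x) = (x - 2)^2*(x + 1)*(x + 2)^2

Step 2 — compute geometric multiplicities via the rank-nullity identity g(λ) = n − rank(A − λI):
  rank(A − (-2)·I) = 3, so dim ker(A − (-2)·I) = n − 3 = 2
  rank(A − (-1)·I) = 4, so dim ker(A − (-1)·I) = n − 4 = 1
  rank(A − (2)·I) = 4, so dim ker(A − (2)·I) = n − 4 = 1

Summary:
  λ = -2: algebraic multiplicity = 2, geometric multiplicity = 2
  λ = -1: algebraic multiplicity = 1, geometric multiplicity = 1
  λ = 2: algebraic multiplicity = 2, geometric multiplicity = 1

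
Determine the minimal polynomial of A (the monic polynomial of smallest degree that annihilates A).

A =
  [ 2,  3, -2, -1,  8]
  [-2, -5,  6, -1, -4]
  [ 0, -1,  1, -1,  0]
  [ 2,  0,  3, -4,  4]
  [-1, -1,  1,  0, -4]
x^3 + 6*x^2 + 12*x + 8

The characteristic polynomial is χ_A(x) = (x + 2)^5, so the eigenvalues are known. The minimal polynomial is
  m_A(x) = Π_λ (x − λ)^{k_λ}
where k_λ is the size of the *largest* Jordan block for λ (equivalently, the smallest k with (A − λI)^k v = 0 for every generalised eigenvector v of λ).

  λ = -2: largest Jordan block has size 3, contributing (x + 2)^3

So m_A(x) = (x + 2)^3 = x^3 + 6*x^2 + 12*x + 8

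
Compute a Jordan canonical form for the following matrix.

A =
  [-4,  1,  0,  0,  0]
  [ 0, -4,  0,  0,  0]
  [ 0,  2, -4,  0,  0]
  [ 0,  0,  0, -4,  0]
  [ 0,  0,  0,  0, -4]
J_2(-4) ⊕ J_1(-4) ⊕ J_1(-4) ⊕ J_1(-4)

The characteristic polynomial is
  det(x·I − A) = x^5 + 20*x^4 + 160*x^3 + 640*x^2 + 1280*x + 1024 = (x + 4)^5

Eigenvalues and multiplicities (the geometric multiplicity of λ is n − rank(A − λI), which equals the number of Jordan blocks for λ):
  λ = -4: algebraic multiplicity = 5, geometric multiplicity = 4

Determining the block sizes for each eigenvalue:
  λ = -4: 4 blocks summing to 5 forces exactly one block of size 2 and the rest size 1 → block sizes [2, 1, 1, 1]

Assembling the blocks gives a Jordan form
J =
  [-4,  1,  0,  0,  0]
  [ 0, -4,  0,  0,  0]
  [ 0,  0, -4,  0,  0]
  [ 0,  0,  0, -4,  0]
  [ 0,  0,  0,  0, -4]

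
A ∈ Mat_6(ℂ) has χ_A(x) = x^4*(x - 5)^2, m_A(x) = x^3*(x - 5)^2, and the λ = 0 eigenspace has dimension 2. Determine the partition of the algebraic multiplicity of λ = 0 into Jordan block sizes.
Block sizes for λ = 0: [3, 1]

Step 1 — from the characteristic polynomial, algebraic multiplicity of λ = 0 is 4. From dim ker(A − (0)·I) = 2, there are exactly 2 Jordan blocks for λ = 0.
Step 2 — from the minimal polynomial, the factor (x − 0)^3 tells us the largest block for λ = 0 has size 3.
Step 3 — with total size 4, 2 blocks, and largest block 3, the block sizes (in nonincreasing order) are [3, 1].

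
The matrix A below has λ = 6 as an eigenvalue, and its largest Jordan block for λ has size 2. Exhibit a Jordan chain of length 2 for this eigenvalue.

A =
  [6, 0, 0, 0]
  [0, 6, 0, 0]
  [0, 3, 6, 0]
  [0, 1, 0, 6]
A Jordan chain for λ = 6 of length 2:
v_1 = (0, 0, 3, 1)ᵀ
v_2 = (0, 1, 0, 0)ᵀ

Let N = A − (6)·I. We want v_2 with N^2 v_2 = 0 but N^1 v_2 ≠ 0; then v_{j-1} := N · v_j for j = 2, …, 2.

Pick v_2 = (0, 1, 0, 0)ᵀ.
Then v_1 = N · v_2 = (0, 0, 3, 1)ᵀ.

Sanity check: (A − (6)·I) v_1 = (0, 0, 0, 0)ᵀ = 0. ✓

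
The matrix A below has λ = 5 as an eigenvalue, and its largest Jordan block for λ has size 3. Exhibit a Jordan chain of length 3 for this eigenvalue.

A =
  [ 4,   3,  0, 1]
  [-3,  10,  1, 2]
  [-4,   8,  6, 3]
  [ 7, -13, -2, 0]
A Jordan chain for λ = 5 of length 3:
v_1 = (-1, -2, -3, 5)ᵀ
v_2 = (-1, -3, -4, 7)ᵀ
v_3 = (1, 0, 0, 0)ᵀ

Let N = A − (5)·I. We want v_3 with N^3 v_3 = 0 but N^2 v_3 ≠ 0; then v_{j-1} := N · v_j for j = 3, …, 2.

Pick v_3 = (1, 0, 0, 0)ᵀ.
Then v_2 = N · v_3 = (-1, -3, -4, 7)ᵀ.
Then v_1 = N · v_2 = (-1, -2, -3, 5)ᵀ.

Sanity check: (A − (5)·I) v_1 = (0, 0, 0, 0)ᵀ = 0. ✓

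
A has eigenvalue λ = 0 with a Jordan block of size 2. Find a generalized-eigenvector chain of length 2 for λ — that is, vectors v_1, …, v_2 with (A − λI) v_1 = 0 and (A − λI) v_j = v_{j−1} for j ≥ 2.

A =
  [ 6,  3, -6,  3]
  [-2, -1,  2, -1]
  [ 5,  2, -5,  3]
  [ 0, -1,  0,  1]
A Jordan chain for λ = 0 of length 2:
v_1 = (3, -1, 2, -1)ᵀ
v_2 = (0, 1, 0, 0)ᵀ

Let N = A − (0)·I. We want v_2 with N^2 v_2 = 0 but N^1 v_2 ≠ 0; then v_{j-1} := N · v_j for j = 2, …, 2.

Pick v_2 = (0, 1, 0, 0)ᵀ.
Then v_1 = N · v_2 = (3, -1, 2, -1)ᵀ.

Sanity check: (A − (0)·I) v_1 = (0, 0, 0, 0)ᵀ = 0. ✓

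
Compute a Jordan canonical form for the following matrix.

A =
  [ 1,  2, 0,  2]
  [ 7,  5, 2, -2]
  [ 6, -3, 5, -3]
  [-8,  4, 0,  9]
J_3(5) ⊕ J_1(5)

The characteristic polynomial is
  det(x·I − A) = x^4 - 20*x^3 + 150*x^2 - 500*x + 625 = (x - 5)^4

Eigenvalues and multiplicities (the geometric multiplicity of λ is n − rank(A − λI), which equals the number of Jordan blocks for λ):
  λ = 5: algebraic multiplicity = 4, geometric multiplicity = 2

Determining the block sizes for each eigenvalue:
  λ = 5: with am = 4 and gm = 2, the partition is not yet determined (e.g. several partitions of 4 into 2 parts exist). Let N = A − (5)·I. Computing rank(N^1) = 2, rank(N^2) = 1, rank(N^3) = 0; the number of blocks of size ≥ j is rank(N^{j−1}) − rank(N^j), giving [2, 1, 1]. So we have 1 block(s) of size 3, 1 block(s) of size 1 → block sizes [3, 1]

Assembling the blocks gives a Jordan form
J =
  [5, 1, 0, 0]
  [0, 5, 1, 0]
  [0, 0, 5, 0]
  [0, 0, 0, 5]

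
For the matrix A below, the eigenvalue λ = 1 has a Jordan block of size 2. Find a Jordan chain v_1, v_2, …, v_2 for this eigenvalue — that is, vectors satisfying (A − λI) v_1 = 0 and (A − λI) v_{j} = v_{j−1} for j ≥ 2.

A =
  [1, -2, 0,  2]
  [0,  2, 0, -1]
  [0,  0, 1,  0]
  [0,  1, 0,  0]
A Jordan chain for λ = 1 of length 2:
v_1 = (-2, 1, 0, 1)ᵀ
v_2 = (0, 1, 0, 0)ᵀ

Let N = A − (1)·I. We want v_2 with N^2 v_2 = 0 but N^1 v_2 ≠ 0; then v_{j-1} := N · v_j for j = 2, …, 2.

Pick v_2 = (0, 1, 0, 0)ᵀ.
Then v_1 = N · v_2 = (-2, 1, 0, 1)ᵀ.

Sanity check: (A − (1)·I) v_1 = (0, 0, 0, 0)ᵀ = 0. ✓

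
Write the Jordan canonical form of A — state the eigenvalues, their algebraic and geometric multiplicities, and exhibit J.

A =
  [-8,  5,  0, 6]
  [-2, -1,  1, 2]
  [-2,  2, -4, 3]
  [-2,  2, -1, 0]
J_1(-4) ⊕ J_3(-3)

The characteristic polynomial is
  det(x·I − A) = x^4 + 13*x^3 + 63*x^2 + 135*x + 108 = (x + 3)^3*(x + 4)

Eigenvalues and multiplicities (the geometric multiplicity of λ is n − rank(A − λI), which equals the number of Jordan blocks for λ):
  λ = -4: algebraic multiplicity = 1, geometric multiplicity = 1
  λ = -3: algebraic multiplicity = 3, geometric multiplicity = 1

Determining the block sizes for each eigenvalue:
  λ = -4: one block (gm = 1), so the single block has size am = 1 → block sizes [1]
  λ = -3: one block (gm = 1), so the single block has size am = 3 → block sizes [3]

Assembling the blocks gives a Jordan form
J =
  [-4,  0,  0,  0]
  [ 0, -3,  1,  0]
  [ 0,  0, -3,  1]
  [ 0,  0,  0, -3]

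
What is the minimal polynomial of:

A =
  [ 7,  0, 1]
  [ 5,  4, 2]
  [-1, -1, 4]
x^3 - 15*x^2 + 75*x - 125

The characteristic polynomial is χ_A(x) = (x - 5)^3, so the eigenvalues are known. The minimal polynomial is
  m_A(x) = Π_λ (x − λ)^{k_λ}
where k_λ is the size of the *largest* Jordan block for λ (equivalently, the smallest k with (A − λI)^k v = 0 for every generalised eigenvector v of λ).

  λ = 5: largest Jordan block has size 3, contributing (x − 5)^3

So m_A(x) = (x - 5)^3 = x^3 - 15*x^2 + 75*x - 125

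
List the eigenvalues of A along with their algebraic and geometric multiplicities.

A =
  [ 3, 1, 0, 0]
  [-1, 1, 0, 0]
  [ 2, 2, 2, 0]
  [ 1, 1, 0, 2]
λ = 2: alg = 4, geom = 3

Step 1 — factor the characteristic polynomial to read off the algebraic multiplicities:
  χ_A(x) = (x - 2)^4

Step 2 — compute geometric multiplicities via the rank-nullity identity g(λ) = n − rank(A − λI):
  rank(A − (2)·I) = 1, so dim ker(A − (2)·I) = n − 1 = 3

Summary:
  λ = 2: algebraic multiplicity = 4, geometric multiplicity = 3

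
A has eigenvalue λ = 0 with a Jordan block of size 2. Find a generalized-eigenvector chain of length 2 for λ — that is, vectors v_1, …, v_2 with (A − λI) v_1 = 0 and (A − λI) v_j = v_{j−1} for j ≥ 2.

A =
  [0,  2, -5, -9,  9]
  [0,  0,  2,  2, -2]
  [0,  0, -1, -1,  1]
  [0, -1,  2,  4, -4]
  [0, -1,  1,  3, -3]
A Jordan chain for λ = 0 of length 2:
v_1 = (2, 0, 0, -1, -1)ᵀ
v_2 = (0, 1, 0, 0, 0)ᵀ

Let N = A − (0)·I. We want v_2 with N^2 v_2 = 0 but N^1 v_2 ≠ 0; then v_{j-1} := N · v_j for j = 2, …, 2.

Pick v_2 = (0, 1, 0, 0, 0)ᵀ.
Then v_1 = N · v_2 = (2, 0, 0, -1, -1)ᵀ.

Sanity check: (A − (0)·I) v_1 = (0, 0, 0, 0, 0)ᵀ = 0. ✓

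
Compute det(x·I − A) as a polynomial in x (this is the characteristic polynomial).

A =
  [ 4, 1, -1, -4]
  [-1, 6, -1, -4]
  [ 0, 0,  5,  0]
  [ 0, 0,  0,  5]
x^4 - 20*x^3 + 150*x^2 - 500*x + 625

Expanding det(x·I − A) (e.g. by cofactor expansion or by noting that A is similar to its Jordan form J, which has the same characteristic polynomial as A) gives
  χ_A(x) = x^4 - 20*x^3 + 150*x^2 - 500*x + 625
which factors as (x - 5)^4. The eigenvalues (with algebraic multiplicities) are λ = 5 with multiplicity 4.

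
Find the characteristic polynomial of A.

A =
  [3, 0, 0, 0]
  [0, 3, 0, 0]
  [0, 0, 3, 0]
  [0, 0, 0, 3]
x^4 - 12*x^3 + 54*x^2 - 108*x + 81

Expanding det(x·I − A) (e.g. by cofactor expansion or by noting that A is similar to its Jordan form J, which has the same characteristic polynomial as A) gives
  χ_A(x) = x^4 - 12*x^3 + 54*x^2 - 108*x + 81
which factors as (x - 3)^4. The eigenvalues (with algebraic multiplicities) are λ = 3 with multiplicity 4.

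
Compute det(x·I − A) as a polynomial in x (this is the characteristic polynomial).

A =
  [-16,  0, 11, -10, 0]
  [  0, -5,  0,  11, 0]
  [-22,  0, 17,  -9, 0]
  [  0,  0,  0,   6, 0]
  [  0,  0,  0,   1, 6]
x^5 - 8*x^4 - 47*x^3 + 414*x^2 + 540*x - 5400

Expanding det(x·I − A) (e.g. by cofactor expansion or by noting that A is similar to its Jordan form J, which has the same characteristic polynomial as A) gives
  χ_A(x) = x^5 - 8*x^4 - 47*x^3 + 414*x^2 + 540*x - 5400
which factors as (x - 6)^3*(x + 5)^2. The eigenvalues (with algebraic multiplicities) are λ = -5 with multiplicity 2, λ = 6 with multiplicity 3.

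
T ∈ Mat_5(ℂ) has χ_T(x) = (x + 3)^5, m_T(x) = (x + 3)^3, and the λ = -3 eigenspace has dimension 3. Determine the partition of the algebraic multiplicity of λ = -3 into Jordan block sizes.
Block sizes for λ = -3: [3, 1, 1]

Step 1 — from the characteristic polynomial, algebraic multiplicity of λ = -3 is 5. From dim ker(T − (-3)·I) = 3, there are exactly 3 Jordan blocks for λ = -3.
Step 2 — from the minimal polynomial, the factor (x + 3)^3 tells us the largest block for λ = -3 has size 3.
Step 3 — with total size 5, 3 blocks, and largest block 3, the block sizes (in nonincreasing order) are [3, 1, 1].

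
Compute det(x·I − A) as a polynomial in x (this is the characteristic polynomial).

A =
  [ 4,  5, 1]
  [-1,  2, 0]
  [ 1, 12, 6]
x^3 - 12*x^2 + 48*x - 64

Expanding det(x·I − A) (e.g. by cofactor expansion or by noting that A is similar to its Jordan form J, which has the same characteristic polynomial as A) gives
  χ_A(x) = x^3 - 12*x^2 + 48*x - 64
which factors as (x - 4)^3. The eigenvalues (with algebraic multiplicities) are λ = 4 with multiplicity 3.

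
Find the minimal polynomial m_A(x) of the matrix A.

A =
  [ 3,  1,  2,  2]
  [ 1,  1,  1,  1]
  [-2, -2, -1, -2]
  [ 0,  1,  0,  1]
x^3 - 3*x^2 + 3*x - 1

The characteristic polynomial is χ_A(x) = (x - 1)^4, so the eigenvalues are known. The minimal polynomial is
  m_A(x) = Π_λ (x − λ)^{k_λ}
where k_λ is the size of the *largest* Jordan block for λ (equivalently, the smallest k with (A − λI)^k v = 0 for every generalised eigenvector v of λ).

  λ = 1: largest Jordan block has size 3, contributing (x − 1)^3

So m_A(x) = (x - 1)^3 = x^3 - 3*x^2 + 3*x - 1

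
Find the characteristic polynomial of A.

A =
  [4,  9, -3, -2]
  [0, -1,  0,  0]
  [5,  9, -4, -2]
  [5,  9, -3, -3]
x^4 + 4*x^3 + 6*x^2 + 4*x + 1

Expanding det(x·I − A) (e.g. by cofactor expansion or by noting that A is similar to its Jordan form J, which has the same characteristic polynomial as A) gives
  χ_A(x) = x^4 + 4*x^3 + 6*x^2 + 4*x + 1
which factors as (x + 1)^4. The eigenvalues (with algebraic multiplicities) are λ = -1 with multiplicity 4.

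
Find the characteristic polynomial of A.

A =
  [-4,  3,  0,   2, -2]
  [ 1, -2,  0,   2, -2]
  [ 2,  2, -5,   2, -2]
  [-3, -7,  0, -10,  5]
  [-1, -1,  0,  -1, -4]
x^5 + 25*x^4 + 250*x^3 + 1250*x^2 + 3125*x + 3125

Expanding det(x·I − A) (e.g. by cofactor expansion or by noting that A is similar to its Jordan form J, which has the same characteristic polynomial as A) gives
  χ_A(x) = x^5 + 25*x^4 + 250*x^3 + 1250*x^2 + 3125*x + 3125
which factors as (x + 5)^5. The eigenvalues (with algebraic multiplicities) are λ = -5 with multiplicity 5.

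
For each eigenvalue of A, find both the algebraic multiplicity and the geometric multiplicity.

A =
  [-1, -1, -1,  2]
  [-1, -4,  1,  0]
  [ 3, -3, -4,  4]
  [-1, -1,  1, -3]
λ = -3: alg = 4, geom = 2

Step 1 — factor the characteristic polynomial to read off the algebraic multiplicities:
  χ_A(x) = (x + 3)^4

Step 2 — compute geometric multiplicities via the rank-nullity identity g(λ) = n − rank(A − λI):
  rank(A − (-3)·I) = 2, so dim ker(A − (-3)·I) = n − 2 = 2

Summary:
  λ = -3: algebraic multiplicity = 4, geometric multiplicity = 2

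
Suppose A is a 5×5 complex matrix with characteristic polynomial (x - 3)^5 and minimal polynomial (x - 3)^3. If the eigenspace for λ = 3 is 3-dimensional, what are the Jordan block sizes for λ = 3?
Block sizes for λ = 3: [3, 1, 1]

Step 1 — from the characteristic polynomial, algebraic multiplicity of λ = 3 is 5. From dim ker(A − (3)·I) = 3, there are exactly 3 Jordan blocks for λ = 3.
Step 2 — from the minimal polynomial, the factor (x − 3)^3 tells us the largest block for λ = 3 has size 3.
Step 3 — with total size 5, 3 blocks, and largest block 3, the block sizes (in nonincreasing order) are [3, 1, 1].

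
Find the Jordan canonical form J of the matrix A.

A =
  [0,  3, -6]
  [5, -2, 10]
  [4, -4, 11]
J_2(3) ⊕ J_1(3)

The characteristic polynomial is
  det(x·I − A) = x^3 - 9*x^2 + 27*x - 27 = (x - 3)^3

Eigenvalues and multiplicities (the geometric multiplicity of λ is n − rank(A − λI), which equals the number of Jordan blocks for λ):
  λ = 3: algebraic multiplicity = 3, geometric multiplicity = 2

Determining the block sizes for each eigenvalue:
  λ = 3: 2 blocks summing to 3 forces exactly one block of size 2 and the rest size 1 → block sizes [2, 1]

Assembling the blocks gives a Jordan form
J =
  [3, 1, 0]
  [0, 3, 0]
  [0, 0, 3]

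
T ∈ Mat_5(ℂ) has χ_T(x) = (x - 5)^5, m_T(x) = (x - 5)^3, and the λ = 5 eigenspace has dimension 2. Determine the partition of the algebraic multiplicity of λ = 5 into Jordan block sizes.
Block sizes for λ = 5: [3, 2]

Step 1 — from the characteristic polynomial, algebraic multiplicity of λ = 5 is 5. From dim ker(T − (5)·I) = 2, there are exactly 2 Jordan blocks for λ = 5.
Step 2 — from the minimal polynomial, the factor (x − 5)^3 tells us the largest block for λ = 5 has size 3.
Step 3 — with total size 5, 2 blocks, and largest block 3, the block sizes (in nonincreasing order) are [3, 2].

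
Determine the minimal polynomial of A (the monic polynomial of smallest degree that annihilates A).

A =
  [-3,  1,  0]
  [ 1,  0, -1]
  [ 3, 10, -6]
x^3 + 9*x^2 + 27*x + 27

The characteristic polynomial is χ_A(x) = (x + 3)^3, so the eigenvalues are known. The minimal polynomial is
  m_A(x) = Π_λ (x − λ)^{k_λ}
where k_λ is the size of the *largest* Jordan block for λ (equivalently, the smallest k with (A − λI)^k v = 0 for every generalised eigenvector v of λ).

  λ = -3: largest Jordan block has size 3, contributing (x + 3)^3

So m_A(x) = (x + 3)^3 = x^3 + 9*x^2 + 27*x + 27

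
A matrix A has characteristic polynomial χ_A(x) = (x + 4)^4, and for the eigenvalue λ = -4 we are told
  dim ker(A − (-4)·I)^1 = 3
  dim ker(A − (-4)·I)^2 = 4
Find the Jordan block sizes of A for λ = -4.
Block sizes for λ = -4: [2, 1, 1]

From the dimensions of kernels of powers, the number of Jordan blocks of size at least j is d_j − d_{j−1} where d_j = dim ker(N^j) (with d_0 = 0). Computing the differences gives [3, 1].
The number of blocks of size exactly k is (#blocks of size ≥ k) − (#blocks of size ≥ k + 1), so the partition is: 2 block(s) of size 1, 1 block(s) of size 2.
In nonincreasing order the block sizes are [2, 1, 1].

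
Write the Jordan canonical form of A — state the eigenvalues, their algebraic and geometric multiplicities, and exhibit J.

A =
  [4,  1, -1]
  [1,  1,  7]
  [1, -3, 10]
J_3(5)

The characteristic polynomial is
  det(x·I − A) = x^3 - 15*x^2 + 75*x - 125 = (x - 5)^3

Eigenvalues and multiplicities (the geometric multiplicity of λ is n − rank(A − λI), which equals the number of Jordan blocks for λ):
  λ = 5: algebraic multiplicity = 3, geometric multiplicity = 1

Determining the block sizes for each eigenvalue:
  λ = 5: one block (gm = 1), so the single block has size am = 3 → block sizes [3]

Assembling the blocks gives a Jordan form
J =
  [5, 1, 0]
  [0, 5, 1]
  [0, 0, 5]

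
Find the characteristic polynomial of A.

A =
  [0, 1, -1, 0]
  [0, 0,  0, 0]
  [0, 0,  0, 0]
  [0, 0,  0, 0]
x^4

Expanding det(x·I − A) (e.g. by cofactor expansion or by noting that A is similar to its Jordan form J, which has the same characteristic polynomial as A) gives
  χ_A(x) = x^4
which factors as x^4. The eigenvalues (with algebraic multiplicities) are λ = 0 with multiplicity 4.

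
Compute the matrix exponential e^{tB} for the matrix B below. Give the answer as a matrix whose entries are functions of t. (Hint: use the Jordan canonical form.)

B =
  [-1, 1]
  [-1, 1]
e^{tB} =
  [1 - t, t]
  [-t, t + 1]

Strategy: write B = P · J · P⁻¹ where J is a Jordan canonical form, so e^{tB} = P · e^{tJ} · P⁻¹, and e^{tJ} can be computed block-by-block.

B has Jordan form
J =
  [0, 1]
  [0, 0]
(up to reordering of blocks).

Per-block formulas:
  For a 2×2 Jordan block J_2(0): exp(t · J_2(0)) = e^(0t)·(I + t·N), where N is the 2×2 nilpotent shift.

After assembling e^{tJ} and conjugating by P, we get:

e^{tB} =
  [1 - t, t]
  [-t, t + 1]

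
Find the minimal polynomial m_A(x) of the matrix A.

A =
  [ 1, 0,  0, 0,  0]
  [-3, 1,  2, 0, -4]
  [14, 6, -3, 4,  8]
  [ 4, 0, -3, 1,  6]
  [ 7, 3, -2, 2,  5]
x^3 - 3*x^2 + 3*x - 1

The characteristic polynomial is χ_A(x) = (x - 1)^5, so the eigenvalues are known. The minimal polynomial is
  m_A(x) = Π_λ (x − λ)^{k_λ}
where k_λ is the size of the *largest* Jordan block for λ (equivalently, the smallest k with (A − λI)^k v = 0 for every generalised eigenvector v of λ).

  λ = 1: largest Jordan block has size 3, contributing (x − 1)^3

So m_A(x) = (x - 1)^3 = x^3 - 3*x^2 + 3*x - 1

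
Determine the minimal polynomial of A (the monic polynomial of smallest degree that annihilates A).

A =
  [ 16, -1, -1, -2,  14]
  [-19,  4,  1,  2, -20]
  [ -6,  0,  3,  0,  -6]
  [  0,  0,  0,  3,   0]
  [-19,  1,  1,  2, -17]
x^3 - 3*x^2 - 9*x + 27

The characteristic polynomial is χ_A(x) = (x - 3)^4*(x + 3), so the eigenvalues are known. The minimal polynomial is
  m_A(x) = Π_λ (x − λ)^{k_λ}
where k_λ is the size of the *largest* Jordan block for λ (equivalently, the smallest k with (A − λI)^k v = 0 for every generalised eigenvector v of λ).

  λ = -3: largest Jordan block has size 1, contributing (x + 3)
  λ = 3: largest Jordan block has size 2, contributing (x − 3)^2

So m_A(x) = (x - 3)^2*(x + 3) = x^3 - 3*x^2 - 9*x + 27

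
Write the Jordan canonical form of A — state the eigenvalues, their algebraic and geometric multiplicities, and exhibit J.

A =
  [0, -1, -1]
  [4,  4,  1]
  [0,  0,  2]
J_3(2)

The characteristic polynomial is
  det(x·I − A) = x^3 - 6*x^2 + 12*x - 8 = (x - 2)^3

Eigenvalues and multiplicities (the geometric multiplicity of λ is n − rank(A − λI), which equals the number of Jordan blocks for λ):
  λ = 2: algebraic multiplicity = 3, geometric multiplicity = 1

Determining the block sizes for each eigenvalue:
  λ = 2: one block (gm = 1), so the single block has size am = 3 → block sizes [3]

Assembling the blocks gives a Jordan form
J =
  [2, 1, 0]
  [0, 2, 1]
  [0, 0, 2]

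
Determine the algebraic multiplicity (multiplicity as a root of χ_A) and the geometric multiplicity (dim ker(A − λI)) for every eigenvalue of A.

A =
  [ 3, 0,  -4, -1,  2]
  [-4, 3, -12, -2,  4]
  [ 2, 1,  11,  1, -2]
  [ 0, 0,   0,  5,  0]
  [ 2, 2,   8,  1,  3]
λ = 5: alg = 5, geom = 3

Step 1 — factor the characteristic polynomial to read off the algebraic multiplicities:
  χ_A(x) = (x - 5)^5

Step 2 — compute geometric multiplicities via the rank-nullity identity g(λ) = n − rank(A − λI):
  rank(A − (5)·I) = 2, so dim ker(A − (5)·I) = n − 2 = 3

Summary:
  λ = 5: algebraic multiplicity = 5, geometric multiplicity = 3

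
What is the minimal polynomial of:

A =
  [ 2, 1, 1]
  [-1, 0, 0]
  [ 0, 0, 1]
x^3 - 3*x^2 + 3*x - 1

The characteristic polynomial is χ_A(x) = (x - 1)^3, so the eigenvalues are known. The minimal polynomial is
  m_A(x) = Π_λ (x − λ)^{k_λ}
where k_λ is the size of the *largest* Jordan block for λ (equivalently, the smallest k with (A − λI)^k v = 0 for every generalised eigenvector v of λ).

  λ = 1: largest Jordan block has size 3, contributing (x − 1)^3

So m_A(x) = (x - 1)^3 = x^3 - 3*x^2 + 3*x - 1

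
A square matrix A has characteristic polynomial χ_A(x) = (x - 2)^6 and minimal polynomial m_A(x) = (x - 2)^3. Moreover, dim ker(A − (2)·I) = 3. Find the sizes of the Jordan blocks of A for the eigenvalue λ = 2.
Block sizes for λ = 2: [3, 2, 1]

Step 1 — from the characteristic polynomial, algebraic multiplicity of λ = 2 is 6. From dim ker(A − (2)·I) = 3, there are exactly 3 Jordan blocks for λ = 2.
Step 2 — from the minimal polynomial, the factor (x − 2)^3 tells us the largest block for λ = 2 has size 3.
Step 3 — with total size 6, 3 blocks, and largest block 3, the block sizes (in nonincreasing order) are [3, 2, 1].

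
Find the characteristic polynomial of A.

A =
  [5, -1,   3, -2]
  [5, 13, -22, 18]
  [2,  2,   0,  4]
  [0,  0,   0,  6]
x^4 - 24*x^3 + 216*x^2 - 864*x + 1296

Expanding det(x·I − A) (e.g. by cofactor expansion or by noting that A is similar to its Jordan form J, which has the same characteristic polynomial as A) gives
  χ_A(x) = x^4 - 24*x^3 + 216*x^2 - 864*x + 1296
which factors as (x - 6)^4. The eigenvalues (with algebraic multiplicities) are λ = 6 with multiplicity 4.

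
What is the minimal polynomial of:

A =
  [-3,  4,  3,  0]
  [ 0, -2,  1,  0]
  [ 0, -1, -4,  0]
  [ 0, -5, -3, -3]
x^3 + 9*x^2 + 27*x + 27

The characteristic polynomial is χ_A(x) = (x + 3)^4, so the eigenvalues are known. The minimal polynomial is
  m_A(x) = Π_λ (x − λ)^{k_λ}
where k_λ is the size of the *largest* Jordan block for λ (equivalently, the smallest k with (A − λI)^k v = 0 for every generalised eigenvector v of λ).

  λ = -3: largest Jordan block has size 3, contributing (x + 3)^3

So m_A(x) = (x + 3)^3 = x^3 + 9*x^2 + 27*x + 27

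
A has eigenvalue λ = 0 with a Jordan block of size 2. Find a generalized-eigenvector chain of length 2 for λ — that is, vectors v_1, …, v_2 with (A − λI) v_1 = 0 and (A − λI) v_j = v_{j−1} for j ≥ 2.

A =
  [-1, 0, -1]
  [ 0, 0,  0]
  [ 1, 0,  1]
A Jordan chain for λ = 0 of length 2:
v_1 = (-1, 0, 1)ᵀ
v_2 = (1, 0, 0)ᵀ

Let N = A − (0)·I. We want v_2 with N^2 v_2 = 0 but N^1 v_2 ≠ 0; then v_{j-1} := N · v_j for j = 2, …, 2.

Pick v_2 = (1, 0, 0)ᵀ.
Then v_1 = N · v_2 = (-1, 0, 1)ᵀ.

Sanity check: (A − (0)·I) v_1 = (0, 0, 0)ᵀ = 0. ✓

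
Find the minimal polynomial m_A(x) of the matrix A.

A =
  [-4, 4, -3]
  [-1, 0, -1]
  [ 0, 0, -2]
x^3 + 6*x^2 + 12*x + 8

The characteristic polynomial is χ_A(x) = (x + 2)^3, so the eigenvalues are known. The minimal polynomial is
  m_A(x) = Π_λ (x − λ)^{k_λ}
where k_λ is the size of the *largest* Jordan block for λ (equivalently, the smallest k with (A − λI)^k v = 0 for every generalised eigenvector v of λ).

  λ = -2: largest Jordan block has size 3, contributing (x + 2)^3

So m_A(x) = (x + 2)^3 = x^3 + 6*x^2 + 12*x + 8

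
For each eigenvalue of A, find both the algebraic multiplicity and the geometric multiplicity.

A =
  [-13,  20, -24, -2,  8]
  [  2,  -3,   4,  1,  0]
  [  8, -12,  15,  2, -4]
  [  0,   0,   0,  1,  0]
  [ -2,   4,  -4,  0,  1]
λ = -1: alg = 2, geom = 2; λ = 1: alg = 3, geom = 2

Step 1 — factor the characteristic polynomial to read off the algebraic multiplicities:
  χ_A(x) = (x - 1)^3*(x + 1)^2

Step 2 — compute geometric multiplicities via the rank-nullity identity g(λ) = n − rank(A − λI):
  rank(A − (-1)·I) = 3, so dim ker(A − (-1)·I) = n − 3 = 2
  rank(A − (1)·I) = 3, so dim ker(A − (1)·I) = n − 3 = 2

Summary:
  λ = -1: algebraic multiplicity = 2, geometric multiplicity = 2
  λ = 1: algebraic multiplicity = 3, geometric multiplicity = 2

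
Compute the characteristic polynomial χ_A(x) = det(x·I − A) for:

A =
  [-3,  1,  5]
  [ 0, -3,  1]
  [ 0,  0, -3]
x^3 + 9*x^2 + 27*x + 27

Expanding det(x·I − A) (e.g. by cofactor expansion or by noting that A is similar to its Jordan form J, which has the same characteristic polynomial as A) gives
  χ_A(x) = x^3 + 9*x^2 + 27*x + 27
which factors as (x + 3)^3. The eigenvalues (with algebraic multiplicities) are λ = -3 with multiplicity 3.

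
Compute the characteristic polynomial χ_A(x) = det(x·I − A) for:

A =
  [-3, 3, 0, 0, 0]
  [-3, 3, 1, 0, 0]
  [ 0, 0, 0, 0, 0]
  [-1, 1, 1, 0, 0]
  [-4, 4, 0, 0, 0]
x^5

Expanding det(x·I − A) (e.g. by cofactor expansion or by noting that A is similar to its Jordan form J, which has the same characteristic polynomial as A) gives
  χ_A(x) = x^5
which factors as x^5. The eigenvalues (with algebraic multiplicities) are λ = 0 with multiplicity 5.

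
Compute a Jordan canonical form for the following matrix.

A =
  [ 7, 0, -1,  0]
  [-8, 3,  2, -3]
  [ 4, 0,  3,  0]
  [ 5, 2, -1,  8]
J_3(5) ⊕ J_1(6)

The characteristic polynomial is
  det(x·I − A) = x^4 - 21*x^3 + 165*x^2 - 575*x + 750 = (x - 6)*(x - 5)^3

Eigenvalues and multiplicities (the geometric multiplicity of λ is n − rank(A − λI), which equals the number of Jordan blocks for λ):
  λ = 5: algebraic multiplicity = 3, geometric multiplicity = 1
  λ = 6: algebraic multiplicity = 1, geometric multiplicity = 1

Determining the block sizes for each eigenvalue:
  λ = 5: one block (gm = 1), so the single block has size am = 3 → block sizes [3]
  λ = 6: one block (gm = 1), so the single block has size am = 1 → block sizes [1]

Assembling the blocks gives a Jordan form
J =
  [5, 1, 0, 0]
  [0, 5, 1, 0]
  [0, 0, 5, 0]
  [0, 0, 0, 6]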